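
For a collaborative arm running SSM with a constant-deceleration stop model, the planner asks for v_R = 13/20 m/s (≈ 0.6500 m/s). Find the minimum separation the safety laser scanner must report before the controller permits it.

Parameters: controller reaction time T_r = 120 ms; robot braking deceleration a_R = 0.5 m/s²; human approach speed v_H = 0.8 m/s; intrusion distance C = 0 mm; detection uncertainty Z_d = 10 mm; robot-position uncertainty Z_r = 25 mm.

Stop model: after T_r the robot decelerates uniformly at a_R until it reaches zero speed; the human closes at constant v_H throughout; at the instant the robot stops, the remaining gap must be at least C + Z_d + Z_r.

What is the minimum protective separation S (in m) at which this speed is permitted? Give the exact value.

S_min = 3343/2000 m = 1.6715 m

stop time T_s = (13/20)/(1/2) = 1.3000 s
robot in T_r: 0.6500·0.1200 = 0.0780 m
robot covers 0.6500·1.3000 − ½·0.5000·1.3000² = 0.4225 m while stopping
human over T_r+T_s: 0.8000·(0.1200+1.3000) = 1.1360 m
margins: 0.0000+0.0100+0.0250 = 0.0350 m
S_min ≈ 0.0780+0.4225+1.1360+0.0350  ⇒  S_min = 3343/2000 m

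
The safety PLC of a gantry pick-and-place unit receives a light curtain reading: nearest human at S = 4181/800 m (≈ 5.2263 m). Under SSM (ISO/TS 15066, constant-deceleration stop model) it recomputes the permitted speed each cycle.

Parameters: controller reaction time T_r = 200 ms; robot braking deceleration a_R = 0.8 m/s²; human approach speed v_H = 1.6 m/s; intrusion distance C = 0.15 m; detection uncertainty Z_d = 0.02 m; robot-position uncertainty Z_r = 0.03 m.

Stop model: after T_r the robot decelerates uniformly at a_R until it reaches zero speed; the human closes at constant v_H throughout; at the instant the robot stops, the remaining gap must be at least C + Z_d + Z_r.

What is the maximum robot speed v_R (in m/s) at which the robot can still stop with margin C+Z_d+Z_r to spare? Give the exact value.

collect terms ⇒ (5/8)·v_R² + (11/5)·v_R + (-753/160) = 0
  disc = (11/5)² − 4·(5/8)·(-753/160) = 26569/1600 ; √disc = 163/40
  v_R = (−(11/5) + 163/40) / (2·(5/8)) = 3/2 m/s
check:
T_s = v_R/a_R = (3/2)/(4/5) = 1.8750 s
robot covers v_R·T_r = 1.5000·0.2000 = 0.3000 m before braking
braking distance = 1.5000²/(2·0.8000) = 1.4062 m
person approaches 1.6000·(0.2000+1.8750) = 3.3200 m
margins: 0.1500+0.0200+0.0300 = 0.2000 m
sum ≈ 0.3000+1.4062+3.3200+0.2000 ≈ 5.2263 m = S ✓

v_R_max = 3/2 m/s = 1.5000 m/s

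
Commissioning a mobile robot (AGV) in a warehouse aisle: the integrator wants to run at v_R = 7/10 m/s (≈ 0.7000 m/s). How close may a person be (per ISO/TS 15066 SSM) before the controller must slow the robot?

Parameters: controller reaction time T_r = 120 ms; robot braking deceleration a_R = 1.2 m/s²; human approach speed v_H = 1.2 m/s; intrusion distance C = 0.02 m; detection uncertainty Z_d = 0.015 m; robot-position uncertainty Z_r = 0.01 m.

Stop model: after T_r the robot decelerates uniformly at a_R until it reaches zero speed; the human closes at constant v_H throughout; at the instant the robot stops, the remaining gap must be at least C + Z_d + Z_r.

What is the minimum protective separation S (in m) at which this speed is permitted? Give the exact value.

braking lasts T_s = (7/10)/(6/5) = 0.5833 s
robot covers v_R·T_r = 0.7000·0.1200 = 0.0840 m before braking
robot under decel: 0.7000²/(2·1.2000) = 0.2042 m
person approaches 1.2000·(0.1200+0.5833) = 0.8440 m
margins: 0.0200+0.0150+0.0100 = 0.0450 m
S_min ≈ 0.0840+0.2042+0.8440+0.0450  ⇒  S_min = 7063/6000 m

S_min = 7063/6000 m = 1.1772 m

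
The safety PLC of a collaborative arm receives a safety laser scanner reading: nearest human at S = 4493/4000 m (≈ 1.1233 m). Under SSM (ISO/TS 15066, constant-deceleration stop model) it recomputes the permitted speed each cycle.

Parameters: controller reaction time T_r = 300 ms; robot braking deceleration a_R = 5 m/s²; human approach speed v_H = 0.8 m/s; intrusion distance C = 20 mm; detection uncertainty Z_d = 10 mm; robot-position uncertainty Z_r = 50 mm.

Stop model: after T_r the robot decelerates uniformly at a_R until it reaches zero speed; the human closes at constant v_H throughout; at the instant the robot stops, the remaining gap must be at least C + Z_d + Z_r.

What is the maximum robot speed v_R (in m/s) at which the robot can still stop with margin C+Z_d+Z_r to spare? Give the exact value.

v_R_max = 27/20 m/s = 1.3500 m/s

at the boundary: (1/10)·v² + (23/50)·v + (-3213/4000) = 0
  disc = (23/50)² − 4·(1/10)·(-3213/4000) = 5329/10000 ; √disc = 73/100
  v_R = (−(23/50) + 73/100) / (2·(1/10)) = 27/20 m/s
check:
braking lasts T_s = (27/20)/5 = 0.2700 s
robot in T_r: 1.3500·0.3000 = 0.4050 m
robot under decel: 1.3500²/(2·5.0000) = 0.1822 m
human closes 0.8000·0.5700 = 0.4560 m
C+Z_d+Z_r = 0.0200+0.0100+0.0500 = 0.0800 m
sum ≈ 0.4050+0.1822+0.4560+0.0800 ≈ 1.1233 m = S ✓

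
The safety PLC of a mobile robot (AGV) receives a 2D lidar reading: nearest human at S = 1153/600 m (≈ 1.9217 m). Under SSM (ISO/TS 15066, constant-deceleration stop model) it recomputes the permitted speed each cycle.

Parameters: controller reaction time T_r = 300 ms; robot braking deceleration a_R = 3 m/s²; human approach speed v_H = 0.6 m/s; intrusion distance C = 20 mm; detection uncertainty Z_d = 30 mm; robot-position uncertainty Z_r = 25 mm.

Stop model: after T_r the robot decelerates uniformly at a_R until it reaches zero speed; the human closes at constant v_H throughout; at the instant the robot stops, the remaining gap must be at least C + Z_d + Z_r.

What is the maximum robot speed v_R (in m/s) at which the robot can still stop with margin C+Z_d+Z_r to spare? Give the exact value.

v_R_max = 2 m/s = 2.0000 m/s

collect terms ⇒ (1/6)·v_R² + (1/2)·v_R + (-5/3) = 0
  disc = (1/2)² − 4·(1/6)·(-5/3) = 49/36 ; √disc = 7/6
  v_R = (−(1/2) + 7/6) / (2·(1/6)) = 2 m/s
check:
stop time T_s = 2/3 = 0.6667 s
robot covers v_R·T_r = 2.0000·0.3000 = 0.6000 m before braking
braking distance = 2.0000²/(2·3.0000) = 0.6667 m
human over T_r+T_s: 0.6000·(0.3000+0.6667) = 0.5800 m
C+Z_d+Z_r = 0.0200+0.0300+0.0250 = 0.0750 m
sum ≈ 0.6000+0.6667+0.5800+0.0750 ≈ 1.9217 m = S ✓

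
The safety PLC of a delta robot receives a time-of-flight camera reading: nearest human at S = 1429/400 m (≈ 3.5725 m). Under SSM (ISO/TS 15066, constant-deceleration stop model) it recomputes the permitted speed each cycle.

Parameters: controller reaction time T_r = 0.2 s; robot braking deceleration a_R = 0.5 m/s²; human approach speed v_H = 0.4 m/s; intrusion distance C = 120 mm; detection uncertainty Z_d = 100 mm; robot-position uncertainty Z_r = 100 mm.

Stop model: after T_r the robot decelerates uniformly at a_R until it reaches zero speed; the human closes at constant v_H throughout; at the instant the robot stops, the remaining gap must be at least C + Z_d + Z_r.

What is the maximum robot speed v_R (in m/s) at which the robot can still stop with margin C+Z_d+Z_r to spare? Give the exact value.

quadratic (1)·v² + (1)·v + (-1269/400) = 0
  disc = (1)² − 4·(1)·(-1269/400) = 1369/100 ; √disc = 37/10
  v_R = (−(1) + 37/10) / (2·(1)) = 27/20 m/s
check:
T_s = v_R/a_R = (27/20)/(1/2) = 2.7000 s
reaction-phase robot travel = 1.3500·0.2000 = 0.2700 m
robot covers 1.3500·2.7000 − ½·0.5000·2.7000² = 1.8225 m while stopping
person approaches 0.4000·(0.2000+2.7000) = 1.1600 m
margins: 0.1200+0.1000+0.1000 = 0.3200 m
sum ≈ 0.2700+1.8225+1.1600+0.3200 ≈ 3.5725 m = S ✓

v_R_max = 27/20 m/s = 1.3500 m/s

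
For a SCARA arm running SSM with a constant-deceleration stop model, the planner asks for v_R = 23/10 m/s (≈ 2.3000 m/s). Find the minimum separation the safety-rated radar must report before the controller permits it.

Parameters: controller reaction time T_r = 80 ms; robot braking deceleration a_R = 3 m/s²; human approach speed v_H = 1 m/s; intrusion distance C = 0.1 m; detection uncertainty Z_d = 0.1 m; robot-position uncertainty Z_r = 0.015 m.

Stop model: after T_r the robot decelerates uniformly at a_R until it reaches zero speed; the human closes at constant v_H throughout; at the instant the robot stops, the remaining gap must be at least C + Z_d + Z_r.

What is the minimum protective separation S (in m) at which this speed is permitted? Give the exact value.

S_min = 3191/1500 m = 2.1273 m

braking lasts T_s = (23/10)/3 = 0.7667 s
robot in T_r: 2.3000·0.0800 = 0.1840 m
robot covers 2.3000·0.7667 − ½·3.0000·0.7667² = 0.8817 m while stopping
person approaches 1.0000·(0.0800+0.7667) = 0.8467 m
C+Z_d+Z_r = 0.1000+0.1000+0.0150 = 0.2150 m
S_min ≈ 0.1840+0.8817+0.8467+0.2150  ⇒  S_min = 3191/1500 m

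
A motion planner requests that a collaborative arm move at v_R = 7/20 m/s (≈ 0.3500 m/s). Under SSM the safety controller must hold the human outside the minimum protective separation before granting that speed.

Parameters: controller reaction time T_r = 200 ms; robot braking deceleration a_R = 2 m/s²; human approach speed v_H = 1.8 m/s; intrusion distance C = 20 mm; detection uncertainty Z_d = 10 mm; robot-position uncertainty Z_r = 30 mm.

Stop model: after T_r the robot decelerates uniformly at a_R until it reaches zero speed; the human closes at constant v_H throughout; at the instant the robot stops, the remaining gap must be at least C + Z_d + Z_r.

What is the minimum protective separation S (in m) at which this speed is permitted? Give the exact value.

T_s = v_R/a_R = (7/20)/2 = 0.1750 s
reaction-phase robot travel = 0.3500·0.2000 = 0.0700 m
braking distance = 0.3500²/(2·2.0000) = 0.0306 m
human closes 1.8000·0.3750 = 0.6750 m
C+Z_d+Z_r = 0.0200+0.0100+0.0300 = 0.0600 m
S_min ≈ 0.0700+0.0306+0.6750+0.0600  ⇒  S_min = 1337/1600 m

S_min = 1337/1600 m = 0.8356 m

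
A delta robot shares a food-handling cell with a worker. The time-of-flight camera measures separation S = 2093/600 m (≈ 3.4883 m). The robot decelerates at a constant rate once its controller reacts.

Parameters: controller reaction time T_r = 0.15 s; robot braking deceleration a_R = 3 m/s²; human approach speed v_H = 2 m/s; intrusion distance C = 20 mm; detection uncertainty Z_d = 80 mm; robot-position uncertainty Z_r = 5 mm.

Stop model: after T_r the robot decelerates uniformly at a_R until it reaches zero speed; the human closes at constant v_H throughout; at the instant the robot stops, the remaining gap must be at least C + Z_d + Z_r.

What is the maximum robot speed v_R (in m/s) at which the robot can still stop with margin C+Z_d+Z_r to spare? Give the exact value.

v_R_max = 5/2 m/s = 2.5000 m/s

collect terms ⇒ (1/6)·v_R² + (49/60)·v_R + (-37/12) = 0
  disc = (49/60)² − 4·(1/6)·(-37/12) = 1089/400 ; √disc = 33/20
  v_R = (−(49/60) + 33/20) / (2·(1/6)) = 5/2 m/s
check:
braking lasts T_s = (5/2)/3 = 0.8333 s
robot in T_r: 2.5000·0.1500 = 0.3750 m
braking distance = 2.5000²/(2·3.0000) = 1.0417 m
human closes 2.0000·0.9833 = 1.9667 m
margins: 0.0200+0.0800+0.0050 = 0.1050 m
sum ≈ 0.3750+1.0417+1.9667+0.1050 ≈ 3.4883 m = S ✓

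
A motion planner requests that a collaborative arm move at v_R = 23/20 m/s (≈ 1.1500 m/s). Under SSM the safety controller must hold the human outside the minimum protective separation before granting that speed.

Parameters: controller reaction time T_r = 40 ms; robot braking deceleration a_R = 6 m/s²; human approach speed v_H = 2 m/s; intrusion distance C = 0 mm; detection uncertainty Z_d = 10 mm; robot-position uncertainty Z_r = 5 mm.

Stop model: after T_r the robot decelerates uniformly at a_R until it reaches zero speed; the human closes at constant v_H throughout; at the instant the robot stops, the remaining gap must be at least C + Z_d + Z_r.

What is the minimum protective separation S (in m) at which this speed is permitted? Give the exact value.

stop time T_s = (23/20)/6 = 0.1917 s
robot in T_r: 1.1500·0.0400 = 0.0460 m
robot covers 1.1500·0.1917 − ½·6.0000·0.1917² = 0.1102 m while stopping
human closes 2.0000·0.2317 = 0.4633 m
margins: 0.0000+0.0100+0.0050 = 0.0150 m
S_min ≈ 0.0460+0.1102+0.4633+0.0150  ⇒  S_min = 15229/24000 m

S_min = 15229/24000 m = 0.6345 m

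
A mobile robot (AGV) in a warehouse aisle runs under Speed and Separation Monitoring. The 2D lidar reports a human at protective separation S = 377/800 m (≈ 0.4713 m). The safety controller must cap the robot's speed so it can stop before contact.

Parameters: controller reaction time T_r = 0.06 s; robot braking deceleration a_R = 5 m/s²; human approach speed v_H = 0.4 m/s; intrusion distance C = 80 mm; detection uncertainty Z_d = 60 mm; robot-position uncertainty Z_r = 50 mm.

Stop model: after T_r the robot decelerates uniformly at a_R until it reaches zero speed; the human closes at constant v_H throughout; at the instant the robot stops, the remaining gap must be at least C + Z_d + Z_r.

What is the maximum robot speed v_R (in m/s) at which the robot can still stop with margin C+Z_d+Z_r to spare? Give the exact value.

v_R_max = 21/20 m/s = 1.0500 m/s

at the boundary: (1/10)·v² + (7/50)·v + (-1029/4000) = 0
  disc = (7/50)² − 4·(1/10)·(-1029/4000) = 49/400 ; √disc = 7/20
  v_R = (−(7/50) + 7/20) / (2·(1/10)) = 21/20 m/s
check:
stop time T_s = (21/20)/5 = 0.2100 s
robot covers v_R·T_r = 1.0500·0.0600 = 0.0630 m before braking
robot covers 1.0500·0.2100 − ½·5.0000·0.2100² = 0.1103 m while stopping
human closes 0.4000·0.2700 = 0.1080 m
margins: 0.0800+0.0600+0.0500 = 0.1900 m
sum ≈ 0.0630+0.1103+0.1080+0.1900 ≈ 0.4713 m = S ✓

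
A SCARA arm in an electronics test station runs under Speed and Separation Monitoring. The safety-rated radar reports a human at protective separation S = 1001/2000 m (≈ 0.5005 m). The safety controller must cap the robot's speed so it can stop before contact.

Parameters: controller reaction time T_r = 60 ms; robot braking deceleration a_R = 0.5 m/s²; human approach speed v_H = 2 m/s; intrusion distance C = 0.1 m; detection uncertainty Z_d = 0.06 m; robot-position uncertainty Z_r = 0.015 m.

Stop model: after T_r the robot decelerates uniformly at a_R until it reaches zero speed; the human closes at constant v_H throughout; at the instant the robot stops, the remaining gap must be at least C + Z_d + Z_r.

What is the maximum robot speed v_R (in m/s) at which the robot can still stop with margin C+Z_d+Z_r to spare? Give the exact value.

at the boundary: (1)·v² + (203/50)·v + (-411/2000) = 0
  disc = (203/50)² − 4·(1)·(-411/2000) = 10816/625 ; √disc = 104/25
  v_R = (−(203/50) + 104/25) / (2·(1)) = 1/20 m/s
check:
braking lasts T_s = (1/20)/(1/2) = 0.1000 s
reaction-phase robot travel = 0.0500·0.0600 = 0.0030 m
robot covers 0.0500·0.1000 − ½·0.5000·0.1000² = 0.0025 m while stopping
person approaches 2.0000·(0.0600+0.1000) = 0.3200 m
C+Z_d+Z_r = 0.1000+0.0600+0.0150 = 0.1750 m
sum ≈ 0.0030+0.0025+0.3200+0.1750 ≈ 0.5005 m = S ✓

v_R_max = 1/20 m/s = 0.0500 m/s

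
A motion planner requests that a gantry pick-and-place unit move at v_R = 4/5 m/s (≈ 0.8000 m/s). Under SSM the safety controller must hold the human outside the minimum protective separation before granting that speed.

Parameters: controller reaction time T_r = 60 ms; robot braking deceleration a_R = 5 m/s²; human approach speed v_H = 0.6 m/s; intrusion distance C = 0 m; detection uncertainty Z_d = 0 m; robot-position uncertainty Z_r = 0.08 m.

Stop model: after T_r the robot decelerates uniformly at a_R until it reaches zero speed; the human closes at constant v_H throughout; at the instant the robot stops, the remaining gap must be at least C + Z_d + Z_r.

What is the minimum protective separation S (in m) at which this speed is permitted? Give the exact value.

S_min = 81/250 m = 0.3240 m

T_s = v_R/a_R = (4/5)/5 = 0.1600 s
robot covers v_R·T_r = 0.8000·0.0600 = 0.0480 m before braking
robot under decel: 0.8000²/(2·5.0000) = 0.0640 m
person approaches 0.6000·(0.0600+0.1600) = 0.1320 m
margins: 0.0000+0.0000+0.0800 = 0.0800 m
S_min ≈ 0.0480+0.0640+0.1320+0.0800  ⇒  S_min = 81/250 m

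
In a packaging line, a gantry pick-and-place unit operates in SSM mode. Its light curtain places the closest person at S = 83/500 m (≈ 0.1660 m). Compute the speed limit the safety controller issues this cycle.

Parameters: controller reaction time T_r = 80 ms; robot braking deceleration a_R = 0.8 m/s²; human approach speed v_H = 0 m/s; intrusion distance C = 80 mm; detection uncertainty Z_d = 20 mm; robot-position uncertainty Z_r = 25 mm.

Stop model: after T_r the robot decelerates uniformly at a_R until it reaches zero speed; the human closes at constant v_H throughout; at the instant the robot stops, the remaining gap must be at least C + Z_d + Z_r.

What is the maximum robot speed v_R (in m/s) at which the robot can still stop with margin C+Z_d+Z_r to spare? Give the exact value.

v_R_max = 1/5 m/s = 0.2000 m/s

collect terms ⇒ (5/8)·v_R² + (2/25)·v_R + (-41/1000) = 0
  disc = (2/25)² − 4·(5/8)·(-41/1000) = 1089/10000 ; √disc = 33/100
  v_R = (−(2/25) + 33/100) / (2·(5/8)) = 1/5 m/s
check:
stop time T_s = (1/5)/(4/5) = 0.2500 s
robot in T_r: 0.2000·0.0800 = 0.0160 m
robot under decel: 0.2000²/(2·0.8000) = 0.0250 m
human over T_r+T_s: 0.0000·(0.0800+0.2500) = 0.0000 m
C+Z_d+Z_r = 0.0800+0.0200+0.0250 = 0.1250 m
sum ≈ 0.0160+0.0250+0.0000+0.1250 ≈ 0.1660 m = S ✓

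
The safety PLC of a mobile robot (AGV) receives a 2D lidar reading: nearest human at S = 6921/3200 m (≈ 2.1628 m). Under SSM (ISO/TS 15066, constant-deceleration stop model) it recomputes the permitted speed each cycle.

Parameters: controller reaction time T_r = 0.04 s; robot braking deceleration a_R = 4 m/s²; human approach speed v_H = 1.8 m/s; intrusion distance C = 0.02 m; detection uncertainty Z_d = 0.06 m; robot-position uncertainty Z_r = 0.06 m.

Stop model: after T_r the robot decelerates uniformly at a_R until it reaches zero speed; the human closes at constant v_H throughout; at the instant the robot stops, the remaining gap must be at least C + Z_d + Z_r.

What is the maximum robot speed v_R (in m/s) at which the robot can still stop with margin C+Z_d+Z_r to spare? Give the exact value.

v_R_max = 49/20 m/s = 2.4500 m/s

at the boundary: (1/8)·v² + (49/100)·v + (-31213/16000) = 0
  disc = (49/100)² − 4·(1/8)·(-31213/16000) = 194481/160000 ; √disc = 441/400
  v_R = (−(49/100) + 441/400) / (2·(1/8)) = 49/20 m/s
check:
stop time T_s = (49/20)/4 = 0.6125 s
reaction-phase robot travel = 2.4500·0.0400 = 0.0980 m
robot under decel: 2.4500²/(2·4.0000) = 0.7503 m
human over T_r+T_s: 1.8000·(0.0400+0.6125) = 1.1745 m
C+Z_d+Z_r = 0.0200+0.0600+0.0600 = 0.1400 m
sum ≈ 0.0980+0.7503+1.1745+0.1400 ≈ 2.1628 m = S ✓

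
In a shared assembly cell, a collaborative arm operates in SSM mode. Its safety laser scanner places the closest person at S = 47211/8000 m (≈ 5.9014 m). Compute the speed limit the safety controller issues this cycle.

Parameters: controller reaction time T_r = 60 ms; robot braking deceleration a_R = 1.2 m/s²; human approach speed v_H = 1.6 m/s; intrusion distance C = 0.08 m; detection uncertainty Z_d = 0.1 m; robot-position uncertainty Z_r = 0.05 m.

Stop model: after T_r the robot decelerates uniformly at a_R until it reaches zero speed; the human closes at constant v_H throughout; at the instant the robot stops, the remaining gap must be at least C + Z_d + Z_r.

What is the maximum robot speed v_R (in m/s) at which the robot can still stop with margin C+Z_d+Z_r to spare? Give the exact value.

v_R_max = 47/20 m/s = 2.3500 m/s

quadratic (5/12)·v² + (209/150)·v + (-44603/8000) = 0
  disc = (209/150)² − 4·(5/12)·(-44603/8000) = 4044121/360000 ; √disc = 2011/600
  v_R = (−(209/150) + 2011/600) / (2·(5/12)) = 47/20 m/s
check:
braking lasts T_s = (47/20)/(6/5) = 1.9583 s
robot in T_r: 2.3500·0.0600 = 0.1410 m
braking distance = 2.3500²/(2·1.2000) = 2.3010 m
human closes 1.6000·2.0183 = 3.2293 m
residual clearance needed = 0.0800+0.1000+0.0500 = 0.2300 m
sum ≈ 0.1410+2.3010+3.2293+0.2300 ≈ 5.9014 m = S ✓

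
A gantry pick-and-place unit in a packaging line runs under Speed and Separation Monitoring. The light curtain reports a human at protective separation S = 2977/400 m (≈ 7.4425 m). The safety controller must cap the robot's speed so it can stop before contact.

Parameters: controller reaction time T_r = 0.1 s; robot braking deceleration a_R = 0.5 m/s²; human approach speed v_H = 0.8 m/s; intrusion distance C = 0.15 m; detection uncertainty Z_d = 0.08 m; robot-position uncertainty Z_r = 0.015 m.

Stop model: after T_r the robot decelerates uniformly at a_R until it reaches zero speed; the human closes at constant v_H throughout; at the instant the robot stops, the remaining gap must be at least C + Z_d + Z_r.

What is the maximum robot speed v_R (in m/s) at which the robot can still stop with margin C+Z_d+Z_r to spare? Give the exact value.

quadratic (1)·v² + (17/10)·v + (-2847/400) = 0
  disc = (17/10)² − 4·(1)·(-2847/400) = 784/25 ; √disc = 28/5
  v_R = (−(17/10) + 28/5) / (2·(1)) = 39/20 m/s
check:
stop time T_s = (39/20)/(1/2) = 3.9000 s
robot in T_r: 1.9500·0.1000 = 0.1950 m
braking distance = 1.9500²/(2·0.5000) = 3.8025 m
human over T_r+T_s: 0.8000·(0.1000+3.9000) = 3.2000 m
residual clearance needed = 0.1500+0.0800+0.0150 = 0.2450 m
sum ≈ 0.1950+3.8025+3.2000+0.2450 ≈ 7.4425 m = S ✓

v_R_max = 39/20 m/s = 1.9500 m/s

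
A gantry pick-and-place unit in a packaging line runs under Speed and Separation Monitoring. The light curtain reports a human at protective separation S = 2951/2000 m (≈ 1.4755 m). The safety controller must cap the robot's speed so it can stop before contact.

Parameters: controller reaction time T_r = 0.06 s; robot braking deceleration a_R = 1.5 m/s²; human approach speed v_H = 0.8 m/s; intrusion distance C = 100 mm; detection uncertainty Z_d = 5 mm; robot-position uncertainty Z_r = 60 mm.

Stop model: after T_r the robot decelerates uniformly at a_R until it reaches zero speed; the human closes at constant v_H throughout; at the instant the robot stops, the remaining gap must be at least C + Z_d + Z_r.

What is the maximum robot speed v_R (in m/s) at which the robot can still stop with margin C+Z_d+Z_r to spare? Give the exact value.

v_R_max = 5/4 m/s = 1.2500 m/s

collect terms ⇒ (1/3)·v_R² + (89/150)·v_R + (-101/80) = 0
  disc = (89/150)² − 4·(1/3)·(-101/80) = 11449/5625 ; √disc = 107/75
  v_R = (−(89/150) + 107/75) / (2·(1/3)) = 5/4 m/s
check:
stop time T_s = (5/4)/(3/2) = 0.8333 s
robot covers v_R·T_r = 1.2500·0.0600 = 0.0750 m before braking
robot covers 1.2500·0.8333 − ½·1.5000·0.8333² = 0.5208 m while stopping
human closes 0.8000·0.8933 = 0.7147 m
C+Z_d+Z_r = 0.1000+0.0050+0.0600 = 0.1650 m
sum ≈ 0.0750+0.5208+0.7147+0.1650 ≈ 1.4755 m = S ✓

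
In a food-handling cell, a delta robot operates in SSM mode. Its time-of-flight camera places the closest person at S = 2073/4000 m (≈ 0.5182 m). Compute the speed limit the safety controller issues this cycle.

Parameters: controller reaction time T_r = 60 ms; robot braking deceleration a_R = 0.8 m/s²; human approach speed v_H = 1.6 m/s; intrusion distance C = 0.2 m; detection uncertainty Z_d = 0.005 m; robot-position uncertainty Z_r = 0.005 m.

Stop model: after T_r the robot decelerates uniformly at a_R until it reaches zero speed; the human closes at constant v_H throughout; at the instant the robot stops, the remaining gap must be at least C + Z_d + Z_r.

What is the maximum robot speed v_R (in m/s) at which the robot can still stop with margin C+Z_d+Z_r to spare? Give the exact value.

v_R_max = 1/10 m/s = 0.1000 m/s

at the boundary: (5/8)·v² + (103/50)·v + (-849/4000) = 0
  disc = (103/50)² − 4·(5/8)·(-849/4000) = 190969/40000 ; √disc = 437/200
  v_R = (−(103/50) + 437/200) / (2·(5/8)) = 1/10 m/s
check:
stop time T_s = (1/10)/(4/5) = 0.1250 s
robot covers v_R·T_r = 0.1000·0.0600 = 0.0060 m before braking
robot covers 0.1000·0.1250 − ½·0.8000·0.1250² = 0.0063 m while stopping
human over T_r+T_s: 1.6000·(0.0600+0.1250) = 0.2960 m
C+Z_d+Z_r = 0.2000+0.0050+0.0050 = 0.2100 m
sum ≈ 0.0060+0.0063+0.2960+0.2100 ≈ 0.5182 m = S ✓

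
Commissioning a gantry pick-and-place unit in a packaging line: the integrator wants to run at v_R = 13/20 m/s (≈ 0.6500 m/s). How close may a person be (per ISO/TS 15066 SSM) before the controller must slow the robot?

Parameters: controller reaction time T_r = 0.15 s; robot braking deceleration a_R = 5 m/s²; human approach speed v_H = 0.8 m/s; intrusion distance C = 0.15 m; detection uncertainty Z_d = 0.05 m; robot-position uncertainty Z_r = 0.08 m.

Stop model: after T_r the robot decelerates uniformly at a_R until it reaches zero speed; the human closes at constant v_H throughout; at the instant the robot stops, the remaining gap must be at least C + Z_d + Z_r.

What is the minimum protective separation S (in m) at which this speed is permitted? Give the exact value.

stop time T_s = (13/20)/5 = 0.1300 s
robot covers v_R·T_r = 0.6500·0.1500 = 0.0975 m before braking
braking distance = 0.6500²/(2·5.0000) = 0.0423 m
human closes 0.8000·0.2800 = 0.2240 m
residual clearance needed = 0.1500+0.0500+0.0800 = 0.2800 m
S_min ≈ 0.0975+0.0423+0.2240+0.2800  ⇒  S_min = 103/160 m

S_min = 103/160 m = 0.6438 m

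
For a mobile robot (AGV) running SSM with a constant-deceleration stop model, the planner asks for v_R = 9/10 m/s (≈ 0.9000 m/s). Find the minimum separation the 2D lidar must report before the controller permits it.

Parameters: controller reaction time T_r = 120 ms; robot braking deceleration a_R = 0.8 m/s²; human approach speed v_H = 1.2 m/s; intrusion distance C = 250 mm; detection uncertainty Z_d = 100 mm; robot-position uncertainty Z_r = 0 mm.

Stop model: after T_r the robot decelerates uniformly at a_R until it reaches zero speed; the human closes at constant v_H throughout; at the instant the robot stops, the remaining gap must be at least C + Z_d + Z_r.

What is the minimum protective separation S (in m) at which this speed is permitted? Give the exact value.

S_min = 9833/4000 m = 2.4583 m

stop time T_s = (9/10)/(4/5) = 1.1250 s
robot in T_r: 0.9000·0.1200 = 0.1080 m
braking distance = 0.9000²/(2·0.8000) = 0.5062 m
human over T_r+T_s: 1.2000·(0.1200+1.1250) = 1.4940 m
residual clearance needed = 0.2500+0.1000+0.0000 = 0.3500 m
S_min ≈ 0.1080+0.5062+1.4940+0.3500  ⇒  S_min = 9833/4000 m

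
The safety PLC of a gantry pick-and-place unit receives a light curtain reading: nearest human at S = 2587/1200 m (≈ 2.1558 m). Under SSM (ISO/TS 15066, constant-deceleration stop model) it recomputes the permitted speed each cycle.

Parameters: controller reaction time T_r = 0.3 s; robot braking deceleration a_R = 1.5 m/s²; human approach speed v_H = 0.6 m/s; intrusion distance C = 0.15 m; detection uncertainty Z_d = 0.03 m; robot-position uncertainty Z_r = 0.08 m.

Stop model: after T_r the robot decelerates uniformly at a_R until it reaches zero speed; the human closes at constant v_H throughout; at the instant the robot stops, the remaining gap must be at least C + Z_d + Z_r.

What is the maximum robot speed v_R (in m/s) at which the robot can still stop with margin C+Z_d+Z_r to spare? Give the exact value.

at the boundary: (1/3)·v² + (7/10)·v + (-2059/1200) = 0
  disc = (7/10)² − 4·(1/3)·(-2059/1200) = 25/9 ; √disc = 5/3
  v_R = (−(7/10) + 5/3) / (2·(1/3)) = 29/20 m/s
check:
stop time T_s = (29/20)/(3/2) = 0.9667 s
robot in T_r: 1.4500·0.3000 = 0.4350 m
braking distance = 1.4500²/(2·1.5000) = 0.7008 m
person approaches 0.6000·(0.3000+0.9667) = 0.7600 m
C+Z_d+Z_r = 0.1500+0.0300+0.0800 = 0.2600 m
sum ≈ 0.4350+0.7008+0.7600+0.2600 ≈ 2.1558 m = S ✓

v_R_max = 29/20 m/s = 1.4500 m/s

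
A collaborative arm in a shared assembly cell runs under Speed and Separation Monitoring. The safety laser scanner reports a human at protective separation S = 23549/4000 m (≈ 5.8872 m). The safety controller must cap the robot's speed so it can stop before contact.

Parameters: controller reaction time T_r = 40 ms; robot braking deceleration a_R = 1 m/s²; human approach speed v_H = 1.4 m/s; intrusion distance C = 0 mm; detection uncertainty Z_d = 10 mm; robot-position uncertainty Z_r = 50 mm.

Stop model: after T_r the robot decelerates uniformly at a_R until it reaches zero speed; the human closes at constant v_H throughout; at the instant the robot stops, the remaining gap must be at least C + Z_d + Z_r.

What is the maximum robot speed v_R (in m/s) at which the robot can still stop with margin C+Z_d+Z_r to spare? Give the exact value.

v_R_max = 9/4 m/s = 2.2500 m/s

collect terms ⇒ (1/2)·v_R² + (36/25)·v_R + (-4617/800) = 0
  disc = (36/25)² − 4·(1/2)·(-4617/800) = 136161/10000 ; √disc = 369/100
  v_R = (−(36/25) + 369/100) / (2·(1/2)) = 9/4 m/s
check:
braking lasts T_s = (9/4)/1 = 2.2500 s
robot in T_r: 2.2500·0.0400 = 0.0900 m
robot covers 2.2500·2.2500 − ½·1.0000·2.2500² = 2.5312 m while stopping
human over T_r+T_s: 1.4000·(0.0400+2.2500) = 3.2060 m
C+Z_d+Z_r = 0.0000+0.0100+0.0500 = 0.0600 m
sum ≈ 0.0900+2.5312+3.2060+0.0600 ≈ 5.8872 m = S ✓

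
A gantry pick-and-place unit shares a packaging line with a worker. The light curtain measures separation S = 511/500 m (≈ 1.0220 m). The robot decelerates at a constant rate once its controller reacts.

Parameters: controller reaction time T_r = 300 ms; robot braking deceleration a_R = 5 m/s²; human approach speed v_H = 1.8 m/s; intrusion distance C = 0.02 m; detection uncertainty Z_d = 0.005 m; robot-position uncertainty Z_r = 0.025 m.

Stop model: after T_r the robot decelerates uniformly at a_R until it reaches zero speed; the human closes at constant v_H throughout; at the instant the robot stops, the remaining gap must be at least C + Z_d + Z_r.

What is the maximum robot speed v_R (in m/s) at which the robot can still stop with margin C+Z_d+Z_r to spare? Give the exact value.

v_R_max = 3/5 m/s = 0.6000 m/s

at the boundary: (1/10)·v² + (33/50)·v + (-54/125) = 0
  disc = (33/50)² − 4·(1/10)·(-54/125) = 1521/2500 ; √disc = 39/50
  v_R = (−(33/50) + 39/50) / (2·(1/10)) = 3/5 m/s
check:
T_s = v_R/a_R = (3/5)/5 = 0.1200 s
reaction-phase robot travel = 0.6000·0.3000 = 0.1800 m
braking distance = 0.6000²/(2·5.0000) = 0.0360 m
human closes 1.8000·0.4200 = 0.7560 m
residual clearance needed = 0.0200+0.0050+0.0250 = 0.0500 m
sum ≈ 0.1800+0.0360+0.7560+0.0500 ≈ 1.0220 m = S ✓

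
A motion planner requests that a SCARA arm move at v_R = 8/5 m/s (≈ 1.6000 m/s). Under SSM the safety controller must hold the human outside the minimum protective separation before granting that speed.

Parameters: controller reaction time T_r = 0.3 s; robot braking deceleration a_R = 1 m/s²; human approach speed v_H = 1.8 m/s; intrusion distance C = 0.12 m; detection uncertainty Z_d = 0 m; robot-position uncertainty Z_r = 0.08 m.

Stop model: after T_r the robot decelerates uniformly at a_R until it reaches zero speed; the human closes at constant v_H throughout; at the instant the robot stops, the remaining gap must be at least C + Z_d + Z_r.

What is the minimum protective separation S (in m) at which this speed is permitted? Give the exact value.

S_min = 269/50 m = 5.3800 m

braking lasts T_s = (8/5)/1 = 1.6000 s
robot in T_r: 1.6000·0.3000 = 0.4800 m
robot covers 1.6000·1.6000 − ½·1.0000·1.6000² = 1.2800 m while stopping
human closes 1.8000·1.9000 = 3.4200 m
margins: 0.1200+0.0000+0.0800 = 0.2000 m
S_min ≈ 0.4800+1.2800+3.4200+0.2000  ⇒  S_min = 269/50 m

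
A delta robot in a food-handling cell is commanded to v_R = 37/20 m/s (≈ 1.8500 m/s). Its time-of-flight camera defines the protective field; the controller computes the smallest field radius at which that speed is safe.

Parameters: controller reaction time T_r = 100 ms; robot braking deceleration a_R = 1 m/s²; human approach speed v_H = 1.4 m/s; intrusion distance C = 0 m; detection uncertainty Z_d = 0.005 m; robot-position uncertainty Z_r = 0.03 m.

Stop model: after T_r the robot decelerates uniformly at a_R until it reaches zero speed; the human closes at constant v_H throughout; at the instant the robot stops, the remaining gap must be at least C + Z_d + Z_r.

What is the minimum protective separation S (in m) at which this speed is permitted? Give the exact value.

S_min = 3729/800 m = 4.6612 m

T_s = v_R/a_R = (37/20)/1 = 1.8500 s
reaction-phase robot travel = 1.8500·0.1000 = 0.1850 m
robot under decel: 1.8500²/(2·1.0000) = 1.7112 m
person approaches 1.4000·(0.1000+1.8500) = 2.7300 m
residual clearance needed = 0.0000+0.0050+0.0300 = 0.0350 m
S_min ≈ 0.1850+1.7112+2.7300+0.0350  ⇒  S_min = 3729/800 m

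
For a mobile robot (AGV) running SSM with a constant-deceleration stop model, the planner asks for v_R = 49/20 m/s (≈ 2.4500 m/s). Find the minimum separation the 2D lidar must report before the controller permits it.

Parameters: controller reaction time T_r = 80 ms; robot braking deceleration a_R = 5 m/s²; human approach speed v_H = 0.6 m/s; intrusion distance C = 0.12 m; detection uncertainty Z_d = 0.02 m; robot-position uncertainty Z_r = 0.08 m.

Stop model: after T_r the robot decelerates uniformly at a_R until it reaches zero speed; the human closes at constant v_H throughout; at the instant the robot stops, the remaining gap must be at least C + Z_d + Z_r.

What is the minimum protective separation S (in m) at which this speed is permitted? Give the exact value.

T_s = v_R/a_R = (49/20)/5 = 0.4900 s
robot in T_r: 2.4500·0.0800 = 0.1960 m
robot covers 2.4500·0.4900 − ½·5.0000·0.4900² = 0.6002 m while stopping
person approaches 0.6000·(0.0800+0.4900) = 0.3420 m
C+Z_d+Z_r = 0.1200+0.0200+0.0800 = 0.2200 m
S_min ≈ 0.1960+0.6002+0.3420+0.2200  ⇒  S_min = 5433/4000 m

S_min = 5433/4000 m = 1.3582 m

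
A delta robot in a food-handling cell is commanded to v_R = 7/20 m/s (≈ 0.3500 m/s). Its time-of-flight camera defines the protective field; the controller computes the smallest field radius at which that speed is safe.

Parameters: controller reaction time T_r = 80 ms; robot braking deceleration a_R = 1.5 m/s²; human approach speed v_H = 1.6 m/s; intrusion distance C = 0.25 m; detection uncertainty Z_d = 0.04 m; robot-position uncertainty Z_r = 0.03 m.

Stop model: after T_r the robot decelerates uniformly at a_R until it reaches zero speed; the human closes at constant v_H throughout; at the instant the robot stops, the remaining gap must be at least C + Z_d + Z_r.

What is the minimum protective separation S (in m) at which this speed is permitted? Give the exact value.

T_s = v_R/a_R = (7/20)/(3/2) = 0.2333 s
robot in T_r: 0.3500·0.0800 = 0.0280 m
braking distance = 0.3500²/(2·1.5000) = 0.0408 m
human closes 1.6000·0.3133 = 0.5013 m
C+Z_d+Z_r = 0.2500+0.0400+0.0300 = 0.3200 m
S_min ≈ 0.0280+0.0408+0.5013+0.3200  ⇒  S_min = 5341/6000 m

S_min = 5341/6000 m = 0.8902 m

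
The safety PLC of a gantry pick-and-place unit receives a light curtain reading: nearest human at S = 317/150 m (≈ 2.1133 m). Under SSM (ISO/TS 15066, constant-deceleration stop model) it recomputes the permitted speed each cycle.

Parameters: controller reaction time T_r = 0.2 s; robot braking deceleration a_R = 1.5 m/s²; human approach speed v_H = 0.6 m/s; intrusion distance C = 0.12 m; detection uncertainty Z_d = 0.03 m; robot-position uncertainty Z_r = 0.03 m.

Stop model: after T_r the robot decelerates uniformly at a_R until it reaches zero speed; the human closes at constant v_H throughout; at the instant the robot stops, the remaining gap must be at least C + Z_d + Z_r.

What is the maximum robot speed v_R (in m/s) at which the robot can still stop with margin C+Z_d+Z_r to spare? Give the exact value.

at the boundary: (1/3)·v² + (3/5)·v + (-136/75) = 0
  disc = (3/5)² − 4·(1/3)·(-136/75) = 25/9 ; √disc = 5/3
  v_R = (−(3/5) + 5/3) / (2·(1/3)) = 8/5 m/s
check:
braking lasts T_s = (8/5)/(3/2) = 1.0667 s
robot in T_r: 1.6000·0.2000 = 0.3200 m
robot under decel: 1.6000²/(2·1.5000) = 0.8533 m
human over T_r+T_s: 0.6000·(0.2000+1.0667) = 0.7600 m
C+Z_d+Z_r = 0.1200+0.0300+0.0300 = 0.1800 m
sum ≈ 0.3200+0.8533+0.7600+0.1800 ≈ 2.1133 m = S ✓

v_R_max = 8/5 m/s = 1.6000 m/s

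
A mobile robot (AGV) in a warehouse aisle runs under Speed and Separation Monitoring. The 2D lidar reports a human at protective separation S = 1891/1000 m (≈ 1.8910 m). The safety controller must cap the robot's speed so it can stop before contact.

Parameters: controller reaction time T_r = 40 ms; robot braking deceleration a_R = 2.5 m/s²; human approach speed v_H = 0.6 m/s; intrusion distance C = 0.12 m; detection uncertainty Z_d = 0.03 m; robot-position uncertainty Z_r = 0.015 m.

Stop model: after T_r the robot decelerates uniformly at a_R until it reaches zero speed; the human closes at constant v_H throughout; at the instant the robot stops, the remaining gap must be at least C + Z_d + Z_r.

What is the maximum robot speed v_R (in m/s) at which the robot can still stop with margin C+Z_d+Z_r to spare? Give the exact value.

quadratic (1/5)·v² + (7/25)·v + (-851/500) = 0
  disc = (7/25)² − 4·(1/5)·(-851/500) = 36/25 ; √disc = 6/5
  v_R = (−(7/25) + 6/5) / (2·(1/5)) = 23/10 m/s
check:
braking lasts T_s = (23/10)/(5/2) = 0.9200 s
robot covers v_R·T_r = 2.3000·0.0400 = 0.0920 m before braking
robot covers 2.3000·0.9200 − ½·2.5000·0.9200² = 1.0580 m while stopping
person approaches 0.6000·(0.0400+0.9200) = 0.5760 m
margins: 0.1200+0.0300+0.0150 = 0.1650 m
sum ≈ 0.0920+1.0580+0.5760+0.1650 ≈ 1.8910 m = S ✓

v_R_max = 23/10 m/s = 2.3000 m/s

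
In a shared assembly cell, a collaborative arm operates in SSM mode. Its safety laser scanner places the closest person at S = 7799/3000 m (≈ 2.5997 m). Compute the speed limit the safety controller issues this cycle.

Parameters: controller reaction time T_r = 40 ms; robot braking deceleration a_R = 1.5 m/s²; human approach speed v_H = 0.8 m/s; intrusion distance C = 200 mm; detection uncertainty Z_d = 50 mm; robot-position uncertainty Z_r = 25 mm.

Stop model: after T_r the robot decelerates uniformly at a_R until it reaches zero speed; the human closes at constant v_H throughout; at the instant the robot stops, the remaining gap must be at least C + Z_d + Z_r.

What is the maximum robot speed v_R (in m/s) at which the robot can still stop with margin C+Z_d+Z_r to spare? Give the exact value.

at the boundary: (1/3)·v² + (43/75)·v + (-3439/1500) = 0
  disc = (43/75)² − 4·(1/3)·(-3439/1500) = 2116/625 ; √disc = 46/25
  v_R = (−(43/75) + 46/25) / (2·(1/3)) = 19/10 m/s
check:
braking lasts T_s = (19/10)/(3/2) = 1.2667 s
robot covers v_R·T_r = 1.9000·0.0400 = 0.0760 m before braking
robot covers 1.9000·1.2667 − ½·1.5000·1.2667² = 1.2033 m while stopping
person approaches 0.8000·(0.0400+1.2667) = 1.0453 m
margins: 0.2000+0.0500+0.0250 = 0.2750 m
sum ≈ 0.0760+1.2033+1.0453+0.2750 ≈ 2.5997 m = S ✓

v_R_max = 19/10 m/s = 1.9000 m/s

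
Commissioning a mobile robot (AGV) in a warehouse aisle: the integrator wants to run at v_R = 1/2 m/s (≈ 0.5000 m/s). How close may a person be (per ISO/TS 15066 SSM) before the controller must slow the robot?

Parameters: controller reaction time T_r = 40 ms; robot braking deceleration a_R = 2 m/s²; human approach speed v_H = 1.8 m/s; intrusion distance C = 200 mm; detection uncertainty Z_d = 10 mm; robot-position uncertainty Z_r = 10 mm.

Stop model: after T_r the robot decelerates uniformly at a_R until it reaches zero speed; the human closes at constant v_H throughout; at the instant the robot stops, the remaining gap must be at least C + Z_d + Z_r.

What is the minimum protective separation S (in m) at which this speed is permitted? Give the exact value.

braking lasts T_s = (1/2)/2 = 0.2500 s
robot covers v_R·T_r = 0.5000·0.0400 = 0.0200 m before braking
robot covers 0.5000·0.2500 − ½·2.0000·0.2500² = 0.0625 m while stopping
human over T_r+T_s: 1.8000·(0.0400+0.2500) = 0.5220 m
C+Z_d+Z_r = 0.2000+0.0100+0.0100 = 0.2200 m
S_min ≈ 0.0200+0.0625+0.5220+0.2200  ⇒  S_min = 1649/2000 m

S_min = 1649/2000 m = 0.8245 m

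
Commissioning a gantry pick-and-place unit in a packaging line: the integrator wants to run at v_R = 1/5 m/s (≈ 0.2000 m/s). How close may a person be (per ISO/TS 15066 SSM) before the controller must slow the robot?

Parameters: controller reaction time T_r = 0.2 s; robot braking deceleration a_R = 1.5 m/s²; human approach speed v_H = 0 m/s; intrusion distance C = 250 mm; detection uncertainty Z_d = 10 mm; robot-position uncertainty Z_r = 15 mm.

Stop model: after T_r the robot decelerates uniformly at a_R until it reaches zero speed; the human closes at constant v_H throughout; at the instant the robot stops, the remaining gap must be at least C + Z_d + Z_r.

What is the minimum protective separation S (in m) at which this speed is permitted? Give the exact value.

S_min = 197/600 m = 0.3283 m

stop time T_s = (1/5)/(3/2) = 0.1333 s
robot in T_r: 0.2000·0.2000 = 0.0400 m
robot under decel: 0.2000²/(2·1.5000) = 0.0133 m
human closes 0.0000·0.3333 = 0.0000 m
C+Z_d+Z_r = 0.2500+0.0100+0.0150 = 0.2750 m
S_min ≈ 0.0400+0.0133+0.0000+0.2750  ⇒  S_min = 197/600 m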